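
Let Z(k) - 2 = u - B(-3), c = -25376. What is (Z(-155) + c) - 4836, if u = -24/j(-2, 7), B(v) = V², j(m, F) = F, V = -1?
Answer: -211501/7 ≈ -30214.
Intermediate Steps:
B(v) = 1 (B(v) = (-1)² = 1)
u = -24/7 ≈ -3.4286
Z(k) = -17/7 (Z(k) = 2 + (-24/7 - 1*1) = 2 + (-24/7 - 1) = 2 - 31/7 = -17/7)
(Z(-155) + c) - 4836 = (-17/7 - 25376) - 4836 = -177649/7 - 4836 = -211501/7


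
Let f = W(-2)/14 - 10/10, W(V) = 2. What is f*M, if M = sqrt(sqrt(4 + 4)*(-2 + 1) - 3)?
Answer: -6*I*sqrt(3 + 2*sqrt(2))/7 ≈ -2.0693*I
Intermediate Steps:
M = sqrt(-3 - 2*sqrt(2)) (M = sqrt(sqrt(8)*(-1) - 3) = sqrt((2*sqrt(2))*(-1) - 3) = sqrt(-2*sqrt(2) - 3) = sqrt(-3 - 2*sqrt(2)) ≈ 2.4142*I)
f = -6/7 (f = 2/14 - 10/10 = 2*(1/14) - 10*1/10 = 1/7 - 1 = -6/7 ≈ -0.85714)
f*M = -6*sqrt(-3 - 2*sqrt(2))/7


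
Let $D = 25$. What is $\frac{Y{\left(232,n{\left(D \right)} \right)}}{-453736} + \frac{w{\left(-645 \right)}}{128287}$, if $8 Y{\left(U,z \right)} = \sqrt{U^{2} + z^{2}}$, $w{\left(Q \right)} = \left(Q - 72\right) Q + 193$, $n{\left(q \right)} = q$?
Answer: $\frac{462658}{128287} - \frac{\sqrt{54449}}{3629888} \approx 3.6064$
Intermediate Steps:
$w{\left(Q \right)} = 193 + Q \left(-72 + Q\right)$ ($w{\left(Q \right)} = \left(-72 + Q\right) Q + 193 = Q \left(-72 + Q\right) + 193 = 193 + Q \left(-72 + Q\right)$)
$Y{\left(U,z \right)} = \frac{\sqrt{U^{2} + z^{2}}}{8}$
$\frac{Y{\left(232,n{\left(D \right)} \right)}}{-453736} + \frac{w{\left(-645 \right)}}{128287} = \frac{\frac{1}{8} \sqrt{232^{2} + 25^{2}}}{-453736} + \frac{193 + \left(-645\right)^{2} - -46440}{128287} = \frac{\sqrt{53824 + 625}}{8} \left(- \frac{1}{453736}\right) + \left(193 + 416025 + 46440\right) \frac{1}{128287} = \frac{\sqrt{54449}}{8} \left(- \frac{1}{453736}\right) + 462658 \cdot \frac{1}{128287} = - \frac{\sqrt{54449}}{3629888} + \frac{462658}{128287} = \frac{462658}{128287} - \frac{\sqrt{54449}}{3629888}$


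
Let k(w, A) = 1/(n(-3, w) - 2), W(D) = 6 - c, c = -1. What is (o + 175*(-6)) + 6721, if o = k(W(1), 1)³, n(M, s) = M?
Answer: 708874/125 ≈ 5671.0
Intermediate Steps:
W(D) = 7 (W(D) = 6 - 1*(-1) = 6 + 1 = 7)
k(w, A) = -⅕ (k(w, A) = 1/(-3 - 2) = 1/(-5) = -⅕)
o = -1/125 (o = (-⅕)³ = -1/125 ≈ -0.0080000)
(o + 175*(-6)) + 6721 = (-1/125 + 175*(-6)) + 6721 = (-1/125 - 1050) + 6721 = -131251/125 + 6721 = 708874/125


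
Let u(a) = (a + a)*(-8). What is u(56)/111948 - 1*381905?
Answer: -10688375459/27987 ≈ -3.8191e+5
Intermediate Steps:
u(a) = -16*a (u(a) = (2*a)*(-8) = -16*a)
u(56)/111948 - 1*381905 = -16*56/111948 - 1*381905 = -896*1/111948 - 381905 = -224/27987 - 381905 = -10688375459/27987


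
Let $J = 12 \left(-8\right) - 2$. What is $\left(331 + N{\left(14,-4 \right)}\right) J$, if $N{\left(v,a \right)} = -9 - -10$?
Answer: $-32536$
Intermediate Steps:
$N{\left(v,a \right)} = 1$ ($N{\left(v,a \right)} = -9 + 10 = 1$)
$J = -98$ ($J = -96 - 2 = -98$)
$\left(331 + N{\left(14,-4 \right)}\right) J = \left(331 + 1\right) \left(-98\right) = 332 \left(-98\right) = -32536$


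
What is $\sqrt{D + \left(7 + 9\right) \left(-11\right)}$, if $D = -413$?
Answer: $i \sqrt{589} \approx 24.269 i$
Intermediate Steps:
$\sqrt{D + \left(7 + 9\right) \left(-11\right)} = \sqrt{-413 + \left(7 + 9\right) \left(-11\right)} = \sqrt{-413 + 16 \left(-11\right)} = \sqrt{-413 - 176} = \sqrt{-589} = i \sqrt{589}$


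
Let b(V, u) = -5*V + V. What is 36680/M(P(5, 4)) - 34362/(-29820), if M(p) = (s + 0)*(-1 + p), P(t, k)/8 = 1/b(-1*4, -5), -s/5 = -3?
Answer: -72902659/14910 ≈ -4889.5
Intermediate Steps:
s = 15 (s = -5*(-3) = 15)
b(V, u) = -4*V
P(t, k) = 1/2 (P(t, k) = 8/((-(-4)*4)) = 8/((-4*(-4))) = 8/16 = 8*(1/16) = 1/2)
M(p) = -15 + 15*p (M(p) = (15 + 0)*(-1 + p) = 15*(-1 + p) = -15 + 15*p)
36680/M(P(5, 4)) - 34362/(-29820) = 36680/(-15 + 15*(1/2)) - 34362/(-29820) = 36680/(-15 + 15/2) - 34362*(-1/29820) = 36680/(-15/2) + 5727/4970 = 36680*(-2/15) + 5727/4970 = -14672/3 + 5727/4970 = -72902659/14910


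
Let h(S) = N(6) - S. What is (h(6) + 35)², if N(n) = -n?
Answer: 529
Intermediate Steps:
h(S) = -6 - S (h(S) = -1*6 - S = -6 - S)
(h(6) + 35)² = ((-6 - 1*6) + 35)² = ((-6 - 6) + 35)² = (-12 + 35)² = 23² = 529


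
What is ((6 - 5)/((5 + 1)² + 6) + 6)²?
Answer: 64009/1764 ≈ 36.286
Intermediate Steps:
((6 - 5)/((5 + 1)² + 6) + 6)² = (1/(6² + 6) + 6)² = (1/(36 + 6) + 6)² = (1/42 + 6)² = (253/42)² = 64009/1764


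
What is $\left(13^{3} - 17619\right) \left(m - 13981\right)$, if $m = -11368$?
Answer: $390932278$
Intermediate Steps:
$\left(13^{3} - 17619\right) \left(m - 13981\right) = \left(13^{3} - 17619\right) \left(-11368 - 13981\right) = \left(2197 - 17619\right) \left(-25349\right) = \left(-15422\right) \left(-25349\right) = 390932278$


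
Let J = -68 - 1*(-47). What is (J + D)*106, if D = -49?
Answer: -7420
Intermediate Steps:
J = -21 (J = -68 + 47 = -21)
(J + D)*106 = (-21 - 49)*106 = -70*106 = -7420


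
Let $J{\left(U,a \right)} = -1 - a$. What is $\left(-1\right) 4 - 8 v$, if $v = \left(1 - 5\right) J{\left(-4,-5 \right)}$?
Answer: $124$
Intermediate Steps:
$v = -16$ ($v = \left(1 - 5\right) \left(-1 - -5\right) = - 4 \left(-1 + 5\right) = \left(-4\right) 4 = -16$)
$\left(-1\right) 4 - 8 v = \left(-1\right) 4 - -128 = -4 + 128 = 124$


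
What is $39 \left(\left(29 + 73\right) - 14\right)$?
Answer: $3432$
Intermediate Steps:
$39 \left(\left(29 + 73\right) - 14\right) = 39 \left(102 - 14\right) = 39 \cdot 88 = 3432$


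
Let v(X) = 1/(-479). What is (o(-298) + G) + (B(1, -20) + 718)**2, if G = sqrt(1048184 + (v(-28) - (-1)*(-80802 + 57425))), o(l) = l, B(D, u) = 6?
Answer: 523878 + 2*sqrt(58783185602)/479 ≈ 5.2489e+5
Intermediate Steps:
v(X) = -1/479
G = 2*sqrt(58783185602)/479 (G = sqrt(1048184 + (-1/479 - (-1)*(-80802 + 57425))) = sqrt(1048184 + (-1/479 - (-1)*(-23377))) = sqrt(1048184 + (-1/479 - 1*23377)) = sqrt(1048184 + (-1/479 - 23377)) = sqrt(1048184 - 11197584/479) = sqrt(490882552/479) = 2*sqrt(58783185602)/479 ≈ 1012.3)
(o(-298) + G) + (B(1, -20) + 718)**2 = (-298 + 2*sqrt(58783185602)/479) + (6 + 718)**2 = (-298 + 2*sqrt(58783185602)/479) + 724**2 = (-298 + 2*sqrt(58783185602)/479) + 524176 = 523878 + 2*sqrt(58783185602)/479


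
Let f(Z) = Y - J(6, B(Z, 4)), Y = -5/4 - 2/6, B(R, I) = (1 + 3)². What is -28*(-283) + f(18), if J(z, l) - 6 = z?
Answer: 94925/12 ≈ 7910.4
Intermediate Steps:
B(R, I) = 16 (B(R, I) = 4² = 16)
J(z, l) = 6 + z
Y = -19/12 (Y = -5*¼ - 2*⅙ = -5/4 - ⅓ = -19/12 ≈ -1.5833)
f(Z) = -163/12 (f(Z) = -19/12 - (6 + 6) = -19/12 - 1*12 = -19/12 - 12 = -163/12)
-28*(-283) + f(18) = -28*(-283) - 163/12 = 7924 - 163/12 = 94925/12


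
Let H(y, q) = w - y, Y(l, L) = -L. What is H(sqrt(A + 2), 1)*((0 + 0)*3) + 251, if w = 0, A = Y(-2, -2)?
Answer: 251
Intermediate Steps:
A = 2 (A = -1*(-2) = 2)
H(y, q) = -y (H(y, q) = 0 - y = -y)
H(sqrt(A + 2), 1)*((0 + 0)*3) + 251 = (-sqrt(2 + 2))*((0 + 0)*3) + 251 = (-sqrt(4))*(0*3) + 251 = -1*2*0 + 251 = -2*0 + 251 = 0 + 251 = 251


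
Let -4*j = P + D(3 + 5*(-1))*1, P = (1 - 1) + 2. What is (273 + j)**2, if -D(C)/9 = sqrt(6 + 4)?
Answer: 594455/8 + 4905*sqrt(10)/4 ≈ 78185.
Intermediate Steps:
P = 2 (P = 0 + 2 = 2)
D(C) = -9*sqrt(10) (D(C) = -9*sqrt(6 + 4) = -9*sqrt(10))
j = -1/2 + 9*sqrt(10)/4 (j = -(2 - 9*sqrt(10)*1)/4 = -(2 - 9*sqrt(10))/4 = -1/2 + 9*sqrt(10)/4 ≈ 6.6151)
(273 + j)**2 = (273 + (-1/2 + 9*sqrt(10)/4))**2 = (545/2 + 9*sqrt(10)/4)**2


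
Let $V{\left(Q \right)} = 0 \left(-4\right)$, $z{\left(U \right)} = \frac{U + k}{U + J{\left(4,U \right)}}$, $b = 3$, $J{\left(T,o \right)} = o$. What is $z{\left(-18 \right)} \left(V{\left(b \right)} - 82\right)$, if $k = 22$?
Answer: $\frac{82}{9} \approx 9.1111$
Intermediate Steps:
$z{\left(U \right)} = \frac{22 + U}{2 U}$ ($z{\left(U \right)} = \frac{U + 22}{U + U} = \frac{22 + U}{2 U}$)
$V{\left(Q \right)} = 0$
$z{\left(-18 \right)} \left(V{\left(b \right)} - 82\right) = \frac{22 - 18}{2 \left(-18\right)} \left(0 - 82\right) = \frac{1}{2} \left(- \frac{1}{18}\right) 4 \left(-82\right) = \left(- \frac{1}{9}\right) \left(-82\right) = \frac{82}{9}$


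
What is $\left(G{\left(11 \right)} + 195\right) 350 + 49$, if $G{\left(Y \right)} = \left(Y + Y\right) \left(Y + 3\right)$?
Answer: $176099$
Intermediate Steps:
$G{\left(Y \right)} = 2 Y \left(3 + Y\right)$
$\left(G{\left(11 \right)} + 195\right) 350 + 49 = \left(2 \cdot 11 \left(3 + 11\right) + 195\right) 350 + 49 = \left(2 \cdot 11 \cdot 14 + 195\right) 350 + 49 = \left(308 + 195\right) 350 + 49 = 503 \cdot 350 + 49 = 176050 + 49 = 176099$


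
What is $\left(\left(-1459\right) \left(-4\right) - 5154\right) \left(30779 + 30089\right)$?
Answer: $41511976$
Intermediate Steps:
$\left(\left(-1459\right) \left(-4\right) - 5154\right) \left(30779 + 30089\right) = \left(5836 - 5154\right) 60868 = 682 \cdot 60868 = 41511976$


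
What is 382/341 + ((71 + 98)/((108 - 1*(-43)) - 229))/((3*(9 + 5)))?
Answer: 91831/85932 ≈ 1.0686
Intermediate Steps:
382/341 + ((71 + 98)/((108 - 1*(-43)) - 229))/((3*(9 + 5))) = 382*(1/341) + (169/((108 + 43) - 229))/((3*14)) = 382/341 + (169/(151 - 229))/42 = 382/341 + (169/(-78))*(1/42) = 382/341 + (169*(-1/78))*(1/42) = 382/341 - 13/6*1/42 = 382/341 - 13/252 = 91831/85932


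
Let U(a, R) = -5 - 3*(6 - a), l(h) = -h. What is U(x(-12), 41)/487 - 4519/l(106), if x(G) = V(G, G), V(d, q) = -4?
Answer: 2197043/51622 ≈ 42.560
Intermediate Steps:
x(G) = -4
U(a, R) = -23 + 3*a (U(a, R) = -5 + (-18 + 3*a) = -23 + 3*a)
U(x(-12), 41)/487 - 4519/l(106) = (-23 + 3*(-4))/487 - 4519/((-1*106)) = (-23 - 12)*(1/487) - 4519/(-106) = -35*1/487 - 4519*(-1/106) = -35/487 + 4519/106 = 2197043/51622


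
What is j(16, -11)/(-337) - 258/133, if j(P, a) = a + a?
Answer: -84020/44821 ≈ -1.8746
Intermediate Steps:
j(P, a) = 2*a
j(16, -11)/(-337) - 258/133 = (2*(-11))/(-337) - 258/133 = -22*(-1/337) - 258*1/133 = 22/337 - 258/133 = -84020/44821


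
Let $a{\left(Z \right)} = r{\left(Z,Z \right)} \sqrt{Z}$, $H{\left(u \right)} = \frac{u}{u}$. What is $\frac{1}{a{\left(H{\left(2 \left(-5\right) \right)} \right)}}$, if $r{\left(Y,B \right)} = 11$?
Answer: $\frac{1}{11} \approx 0.090909$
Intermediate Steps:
$H{\left(u \right)} = 1$
$a{\left(Z \right)} = 11 \sqrt{Z}$
$\frac{1}{a{\left(H{\left(2 \left(-5\right) \right)} \right)}} = \frac{1}{11 \sqrt{1}} = \frac{1}{11 \cdot 1} = \frac{1}{11}$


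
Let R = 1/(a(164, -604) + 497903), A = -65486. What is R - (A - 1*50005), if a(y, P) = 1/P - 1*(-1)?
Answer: 34732072126969/300734015 ≈ 1.1549e+5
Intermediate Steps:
a(y, P) = 1 + 1/P (a(y, P) = 1/P + 1 = 1 + 1/P)
R = 604/300734015 (R = 1/((1 - 604)/(-604) + 497903) = 1/(-1/604*(-603) + 497903) = 1/(603/604 + 497903) = 1/(300734015/604) = 604/300734015 ≈ 2.0084e-6)
R - (A - 1*50005) = 604/300734015 - (-65486 - 1*50005) = 604/300734015 - (-65486 - 50005) = 604/300734015 - 1*(-115491) = 604/300734015 + 115491 = 34732072126969/300734015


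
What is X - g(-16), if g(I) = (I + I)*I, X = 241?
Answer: -271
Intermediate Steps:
g(I) = 2*I² (g(I) = (2*I)*I = 2*I²)
X - g(-16) = 241 - 2*(-16)² = 241 - 2*256 = 241 - 1*512 = 241 - 512 = -271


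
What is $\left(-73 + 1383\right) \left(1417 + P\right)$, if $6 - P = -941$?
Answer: $3096840$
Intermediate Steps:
$P = 947$ ($P = 6 - -941 = 6 + 941 = 947$)
$\left(-73 + 1383\right) \left(1417 + P\right) = \left(-73 + 1383\right) \left(1417 + 947\right) = 1310 \cdot 2364 = 3096840$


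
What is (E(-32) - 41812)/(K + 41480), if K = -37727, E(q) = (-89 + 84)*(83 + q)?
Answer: -42067/3753 ≈ -11.209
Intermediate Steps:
E(q) = -415 - 5*q (E(q) = -5*(83 + q) = -415 - 5*q)
(E(-32) - 41812)/(K + 41480) = ((-415 - 5*(-32)) - 41812)/(-37727 + 41480) = ((-415 + 160) - 41812)/3753 = (-255 - 41812)*(1/3753) = -42067*1/3753 = -42067/3753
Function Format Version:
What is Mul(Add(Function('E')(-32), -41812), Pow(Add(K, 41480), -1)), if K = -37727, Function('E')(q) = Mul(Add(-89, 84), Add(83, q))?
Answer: Rational(-42067, 3753) ≈ -11.209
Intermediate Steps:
Function('E')(q) = Add(-415, Mul(-5, q)) (Function('E')(q) = Mul(-5, Add(83, q)) = Add(-415, Mul(-5, q)))
Mul(Add(Function('E')(-32), -41812), Pow(Add(K, 41480), -1)) = Mul(Add(Add(-415, Mul(-5, -32)), -41812), Pow(Add(-37727, 41480), -1)) = Mul(Add(Add(-415, 160), -41812), Pow(3753, -1)) = Mul(Add(-255, -41812), Rational(1, 3753)) = Mul(-42067, Rational(1, 3753)) = Rational(-42067, 3753)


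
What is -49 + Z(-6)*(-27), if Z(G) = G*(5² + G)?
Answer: 3029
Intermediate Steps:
Z(G) = G*(25 + G)
-49 + Z(-6)*(-27) = -49 - 6*(25 - 6)*(-27) = -49 - 6*19*(-27) = -49 - 114*(-27) = -49 + 3078 = 3029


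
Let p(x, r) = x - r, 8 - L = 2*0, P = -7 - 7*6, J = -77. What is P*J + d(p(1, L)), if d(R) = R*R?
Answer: 3822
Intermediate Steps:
P = -49 (P = -7 - 42 = -49)
L = 8 (L = 8 - 2*0 = 8 - 1*0 = 8 + 0 = 8)
d(R) = R²
P*J + d(p(1, L)) = -49*(-77) + (1 - 1*8)² = 3773 + (1 - 8)² = 3773 + (-7)² = 3773 + 49 = 3822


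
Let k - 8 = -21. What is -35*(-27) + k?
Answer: 932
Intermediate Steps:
k = -13 (k = 8 - 21 = -13)
-35*(-27) + k = -35*(-27) - 13 = 945 - 13 = 932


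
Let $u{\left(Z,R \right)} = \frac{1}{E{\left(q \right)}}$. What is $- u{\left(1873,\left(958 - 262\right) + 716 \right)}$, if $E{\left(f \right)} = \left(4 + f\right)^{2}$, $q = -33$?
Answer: $- \frac{1}{841} \approx -0.0011891$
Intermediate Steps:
$u{\left(Z,R \right)} = \frac{1}{841}$ ($u{\left(Z,R \right)} = \frac{1}{\left(4 - 33\right)^{2}} = \frac{1}{\left(-29\right)^{2}} = \frac{1}{841}$)
$- u{\left(1873,\left(958 - 262\right) + 716 \right)} = \left(-1\right) \frac{1}{841} = - \frac{1}{841}$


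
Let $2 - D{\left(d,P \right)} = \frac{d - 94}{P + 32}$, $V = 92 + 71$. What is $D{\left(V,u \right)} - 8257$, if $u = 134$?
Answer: $- \frac{1370399}{166} \approx -8255.4$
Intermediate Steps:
$V = 163$
$D{\left(d,P \right)} = 2 - \frac{-94 + d}{32 + P}$ ($D{\left(d,P \right)} = 2 - \frac{d - 94}{P + 32} = 2 - \frac{-94 + d}{32 + P}$)
$D{\left(V,u \right)} - 8257 = \frac{158 - 163 + 2 \cdot 134}{32 + 134} - 8257 = \frac{158 - 163 + 268}{166} - 8257 = \frac{1}{166} \cdot 263 - 8257 = \frac{263}{166} - 8257 = - \frac{1370399}{166}$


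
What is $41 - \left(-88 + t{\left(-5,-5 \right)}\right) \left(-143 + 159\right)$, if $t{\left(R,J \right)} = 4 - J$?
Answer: $1305$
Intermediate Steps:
$41 - \left(-88 + t{\left(-5,-5 \right)}\right) \left(-143 + 159\right) = 41 - \left(-88 + \left(4 - -5\right)\right) \left(-143 + 159\right) = 41 - \left(-88 + \left(4 + 5\right)\right) 16 = 41 - \left(-88 + 9\right) 16 = 41 - \left(-79\right) 16 = 41 - -1264 = 41 + 1264 = 1305$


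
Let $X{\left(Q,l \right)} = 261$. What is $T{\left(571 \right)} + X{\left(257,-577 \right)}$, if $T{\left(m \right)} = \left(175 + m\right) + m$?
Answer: $1578$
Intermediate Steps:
$T{\left(m \right)} = 175 + 2 m$
$T{\left(571 \right)} + X{\left(257,-577 \right)} = \left(175 + 2 \cdot 571\right) + 261 = \left(175 + 1142\right) + 261 = 1317 + 261 = 1578$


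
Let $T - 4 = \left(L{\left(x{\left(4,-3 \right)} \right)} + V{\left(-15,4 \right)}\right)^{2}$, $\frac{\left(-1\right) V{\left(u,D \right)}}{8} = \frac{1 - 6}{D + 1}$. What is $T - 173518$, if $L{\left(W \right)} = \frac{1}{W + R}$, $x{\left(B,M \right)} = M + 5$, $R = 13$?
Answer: $- \frac{39026009}{225} \approx -1.7345 \cdot 10^{5}$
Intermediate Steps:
$V{\left(u,D \right)} = \frac{40}{1 + D}$ ($V{\left(u,D \right)} = - 8 \frac{1 - 6}{D + 1} = - 8 \left(- \frac{5}{1 + D}\right) = \frac{40}{1 + D}$)
$x{\left(B,M \right)} = 5 + M$
$L{\left(W \right)} = \frac{1}{13 + W}$ ($L{\left(W \right)} = \frac{1}{W + 13} = \frac{1}{13 + W}$)
$T = \frac{15541}{225}$ ($T = 4 + \left(\frac{1}{13 + \left(5 - 3\right)} + \frac{40}{1 + 4}\right)^{2} = 4 + \left(\frac{1}{13 + 2} + \frac{40}{5}\right)^{2} = 4 + \left(\frac{1}{15} + 40 \cdot \frac{1}{5}\right)^{2} = 4 + \left(\frac{1}{15} + 8\right)^{2} = 4 + \left(\frac{121}{15}\right)^{2} = 4 + \frac{14641}{225} = \frac{15541}{225} \approx 69.071$)
$T - 173518 = \frac{15541}{225} - 173518 = - \frac{39026009}{225}$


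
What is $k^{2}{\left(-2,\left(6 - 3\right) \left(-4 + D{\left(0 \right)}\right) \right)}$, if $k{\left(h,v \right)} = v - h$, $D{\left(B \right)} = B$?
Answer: $100$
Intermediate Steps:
$k^{2}{\left(-2,\left(6 - 3\right) \left(-4 + D{\left(0 \right)}\right) \right)} = \left(\left(6 - 3\right) \left(-4 + 0\right) - -2\right)^{2} = \left(3 \left(-4\right) + 2\right)^{2} = \left(-12 + 2\right)^{2} = \left(-10\right)^{2} = 100$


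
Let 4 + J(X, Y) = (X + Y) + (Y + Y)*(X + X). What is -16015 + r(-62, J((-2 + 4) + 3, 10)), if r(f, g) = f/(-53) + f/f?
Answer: -848680/53 ≈ -16013.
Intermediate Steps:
J(X, Y) = -4 + X + Y + 4*X*Y (J(X, Y) = -4 + ((X + Y) + (Y + Y)*(X + X)) = -4 + ((X + Y) + (2*Y)*(2*X)) = -4 + ((X + Y) + 4*X*Y) = -4 + (X + Y + 4*X*Y) = -4 + X + Y + 4*X*Y)
r(f, g) = 1 - f/53 (r(f, g) = f*(-1/53) + 1 = -f/53 + 1 = 1 - f/53)
-16015 + r(-62, J((-2 + 4) + 3, 10)) = -16015 + (1 - 1/53*(-62)) = -16015 + (1 + 62/53) = -16015 + 115/53 = -848680/53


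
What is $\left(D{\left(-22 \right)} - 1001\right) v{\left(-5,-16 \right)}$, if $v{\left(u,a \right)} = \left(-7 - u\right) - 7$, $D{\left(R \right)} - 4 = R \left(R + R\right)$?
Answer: $261$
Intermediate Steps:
$D{\left(R \right)} = 4 + 2 R^{2}$ ($D{\left(R \right)} = 4 + R \left(R + R\right) = 4 + R 2 R = 4 + 2 R^{2}$)
$v{\left(u,a \right)} = -14 - u$ ($v{\left(u,a \right)} = \left(-7 - u\right) - 7 = -14 - u$)
$\left(D{\left(-22 \right)} - 1001\right) v{\left(-5,-16 \right)} = \left(\left(4 + 2 \left(-22\right)^{2}\right) - 1001\right) \left(-14 - -5\right) = \left(\left(4 + 2 \cdot 484\right) - 1001\right) \left(-14 + 5\right) = \left(\left(4 + 968\right) - 1001\right) \left(-9\right) = \left(972 - 1001\right) \left(-9\right) = \left(-29\right) \left(-9\right) = 261$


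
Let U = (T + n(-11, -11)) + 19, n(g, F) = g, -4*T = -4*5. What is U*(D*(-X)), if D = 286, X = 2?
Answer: -7436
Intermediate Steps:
T = 5 (T = -(-1)*5 = -1/4*(-20) = 5)
U = 13 (U = (5 - 11) + 19 = -6 + 19 = 13)
U*(D*(-X)) = 13*(286*(-1*2)) = 13*(286*(-2)) = 13*(-572) = -7436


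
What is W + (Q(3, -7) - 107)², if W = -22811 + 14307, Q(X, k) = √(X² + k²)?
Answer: 3003 - 214*√58 ≈ 1373.2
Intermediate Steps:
W = -8504
W + (Q(3, -7) - 107)² = -8504 + (√(3² + (-7)²) - 107)² = -8504 + (√(9 + 49) - 107)² = -8504 + (√58 - 107)² = -8504 + (-107 + √58)²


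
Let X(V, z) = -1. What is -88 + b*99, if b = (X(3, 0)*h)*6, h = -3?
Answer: 1694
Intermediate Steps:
b = 18 (b = -1*(-3)*6 = 3*6 = 18)
-88 + b*99 = -88 + 18*99 = -88 + 1782 = 1694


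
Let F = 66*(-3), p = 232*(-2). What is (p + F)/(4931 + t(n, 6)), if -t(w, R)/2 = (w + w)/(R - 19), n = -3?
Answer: -8606/64091 ≈ -0.13428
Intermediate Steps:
p = -464
t(w, R) = -4*w/(-19 + R) (t(w, R) = -2*(w + w)/(R - 19) = -2*2*w/(-19 + R) = -4*w/(-19 + R))
F = -198
(p + F)/(4931 + t(n, 6)) = (-464 - 198)/(4931 - 4*(-3)/(-19 + 6)) = -662/(4931 - 4*(-3)/(-13)) = -662/(4931 - 4*(-3)*(-1/13)) = -662/(4931 - 12/13) = -662/64091/13 = -662*13/64091 = -8606/64091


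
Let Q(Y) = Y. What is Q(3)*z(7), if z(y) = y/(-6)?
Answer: -7/2 ≈ -3.5000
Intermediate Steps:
z(y) = -y/6 (z(y) = y*(-⅙) = -y/6)
Q(3)*z(7) = 3*(-⅙*7) = 3*(-7/6) = -7/2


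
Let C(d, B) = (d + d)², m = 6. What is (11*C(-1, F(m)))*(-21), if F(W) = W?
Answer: -924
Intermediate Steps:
C(d, B) = 4*d² (C(d, B) = (2*d)² = 4*d²)
(11*C(-1, F(m)))*(-21) = (11*(4*(-1)²))*(-21) = (11*(4*1))*(-21) = (11*4)*(-21) = 44*(-21) = -924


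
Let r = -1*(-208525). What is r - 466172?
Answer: -257647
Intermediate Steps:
r = 208525
r - 466172 = 208525 - 466172 = -257647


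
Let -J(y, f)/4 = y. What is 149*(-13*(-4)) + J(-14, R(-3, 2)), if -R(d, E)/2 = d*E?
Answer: 7804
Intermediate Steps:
R(d, E) = -2*E*d (R(d, E) = -2*d*E = -2*E*d)
J(y, f) = -4*y
149*(-13*(-4)) + J(-14, R(-3, 2)) = 149*(-13*(-4)) - 4*(-14) = 149*52 + 56 = 7748 + 56 = 7804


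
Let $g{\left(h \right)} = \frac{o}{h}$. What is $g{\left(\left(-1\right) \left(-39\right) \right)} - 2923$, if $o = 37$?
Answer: $- \frac{113960}{39} \approx -2922.1$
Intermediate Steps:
$g{\left(h \right)} = \frac{37}{h}$
$g{\left(\left(-1\right) \left(-39\right) \right)} - 2923 = \frac{37}{\left(-1\right) \left(-39\right)} - 2923 = \frac{37}{39} - 2923 = - \frac{113960}{39}$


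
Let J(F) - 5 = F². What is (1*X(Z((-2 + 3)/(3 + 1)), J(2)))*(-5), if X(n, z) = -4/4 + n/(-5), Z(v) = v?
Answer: 21/4 ≈ 5.2500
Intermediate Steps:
J(F) = 5 + F²
X(n, z) = -1 - n/5 (X(n, z) = -4*¼ + n*(-⅕) = -1 - n/5)
(1*X(Z((-2 + 3)/(3 + 1)), J(2)))*(-5) = (1*(-1 - (-2 + 3)/(5*(3 + 1))))*(-5) = (1*(-1 - 1/(5*4)))*(-5) = (1*(-1 - ⅕*¼))*(-5) = (1*(-1 - 1/20))*(-5) = (1*(-21/20))*(-5) = -21/20*(-5) = 21/4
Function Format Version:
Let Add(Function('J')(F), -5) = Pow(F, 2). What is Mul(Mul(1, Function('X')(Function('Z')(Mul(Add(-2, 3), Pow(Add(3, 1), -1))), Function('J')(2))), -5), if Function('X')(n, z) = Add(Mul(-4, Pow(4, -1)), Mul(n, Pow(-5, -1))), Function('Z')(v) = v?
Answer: Rational(21, 4) ≈ 5.2500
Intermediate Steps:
Function('J')(F) = Add(5, Pow(F, 2))
Function('X')(n, z) = Add(-1, Mul(Rational(-1, 5), n)) (Function('X')(n, z) = Add(Mul(-4, Rational(1, 4)), Mul(n, Rational(-1, 5))) = Add(-1, Mul(Rational(-1, 5), n)))
Mul(Mul(1, Function('X')(Function('Z')(Mul(Add(-2, 3), Pow(Add(3, 1), -1))), Function('J')(2))), -5) = Mul(Mul(1, Add(-1, Mul(Rational(-1, 5), Mul(Add(-2, 3), Pow(Add(3, 1), -1))))), -5) = Mul(Mul(1, Add(-1, Mul(Rational(-1, 5), Mul(1, Pow(4, -1))))), -5) = Mul(Mul(1, Add(-1, Mul(Rational(-1, 5), Mul(1, Rational(1, 4))))), -5) = Mul(Mul(1, Add(-1, Mul(Rational(-1, 5), Rational(1, 4)))), -5) = Mul(Mul(1, Add(-1, Rational(-1, 20))), -5) = Mul(Mul(1, Rational(-21, 20)), -5) = Mul(Rational(-21, 20), -5) = Rational(21, 4)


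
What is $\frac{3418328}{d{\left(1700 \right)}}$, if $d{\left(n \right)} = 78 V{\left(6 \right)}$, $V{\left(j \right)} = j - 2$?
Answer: $\frac{427291}{39} \approx 10956.0$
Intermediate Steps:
$V{\left(j \right)} = -2 + j$
$d{\left(n \right)} = 312$ ($d{\left(n \right)} = 78 \left(-2 + 6\right) = 78 \cdot 4 = 312$)
$\frac{3418328}{d{\left(1700 \right)}} = \frac{3418328}{312} = 3418328 \cdot \frac{1}{312} = \frac{427291}{39}$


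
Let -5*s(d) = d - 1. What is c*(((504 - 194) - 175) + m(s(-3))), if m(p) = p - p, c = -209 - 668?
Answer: -118395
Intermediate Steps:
s(d) = ⅕ - d/5 (s(d) = -(d - 1)/5 = -(-1 + d)/5 = ⅕ - d/5)
c = -877
m(p) = 0
c*(((504 - 194) - 175) + m(s(-3))) = -877*(((504 - 194) - 175) + 0) = -877*((310 - 175) + 0) = -877*(135 + 0) = -877*135 = -118395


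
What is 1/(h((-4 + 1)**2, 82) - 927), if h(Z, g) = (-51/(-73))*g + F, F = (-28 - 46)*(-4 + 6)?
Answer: -73/74293 ≈ -0.00098260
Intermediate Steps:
F = -148 (F = -74*2 = -148)
h(Z, g) = -148 + 51*g/73 (h(Z, g) = (-51/(-73))*g - 148 = (-51*(-1/73))*g - 148 = 51*g/73 - 148 = -148 + 51*g/73)
1/(h((-4 + 1)**2, 82) - 927) = 1/((-148 + (51/73)*82) - 927) = 1/((-148 + 4182/73) - 927) = 1/(-6622/73 - 927) = 1/(-74293/73) = -73/74293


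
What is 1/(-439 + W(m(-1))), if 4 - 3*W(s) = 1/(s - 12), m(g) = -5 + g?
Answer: -54/23633 ≈ -0.0022849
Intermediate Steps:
W(s) = 4/3 - 1/(3*(-12 + s)) (W(s) = 4/3 - 1/(3*(s - 12)) = 4/3 - 1/(3*(-12 + s)))
1/(-439 + W(m(-1))) = 1/(-439 + (-49 + 4*(-5 - 1))/(3*(-12 + (-5 - 1)))) = 1/(-439 + (-49 + 4*(-6))/(3*(-12 - 6))) = 1/(-439 + (⅓)*(-49 - 24)/(-18)) = 1/(-439 + (⅓)*(-1/18)*(-73)) = 1/(-439 + 73/54) = 1/(-23633/54) = -54/23633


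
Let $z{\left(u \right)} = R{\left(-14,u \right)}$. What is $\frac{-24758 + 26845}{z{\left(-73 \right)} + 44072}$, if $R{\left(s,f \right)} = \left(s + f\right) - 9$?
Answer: $\frac{2087}{43976} \approx 0.047458$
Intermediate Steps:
$R{\left(s,f \right)} = -9 + f + s$ ($R{\left(s,f \right)} = \left(f + s\right) - 9 = -9 + f + s$)
$z{\left(u \right)} = -23 + u$ ($z{\left(u \right)} = -9 + u - 14 = -23 + u$)
$\frac{-24758 + 26845}{z{\left(-73 \right)} + 44072} = \frac{-24758 + 26845}{\left(-23 - 73\right) + 44072} = \frac{2087}{-96 + 44072} = \frac{2087}{43976}$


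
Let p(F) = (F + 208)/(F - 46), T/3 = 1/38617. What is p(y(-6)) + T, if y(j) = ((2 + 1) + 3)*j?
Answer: -3320939/1583297 ≈ -2.0975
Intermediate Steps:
y(j) = 6*j (y(j) = (3 + 3)*j = 6*j)
T = 3/38617 ≈ 7.7686e-5
p(F) = (208 + F)/(-46 + F)
p(y(-6)) + T = (208 + 6*(-6))/(-46 + 6*(-6)) + 3/38617 = (208 - 36)/(-46 - 36) + 3/38617 = 172/(-82) + 3/38617 = -1/82*172 + 3/38617 = -86/41 + 3/38617 = -3320939/1583297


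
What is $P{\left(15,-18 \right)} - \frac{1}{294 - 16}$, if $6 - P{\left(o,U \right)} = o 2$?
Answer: $- \frac{6673}{278} \approx -24.004$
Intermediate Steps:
$P{\left(o,U \right)} = 6 - 2 o$ ($P{\left(o,U \right)} = 6 - o 2 = 6 - 2 o$)
$P{\left(15,-18 \right)} - \frac{1}{294 - 16} = \left(6 - 30\right) - \frac{1}{294 - 16} = \left(6 - 30\right) - \frac{1}{278} = -24 - \frac{1}{278} = - \frac{6673}{278}$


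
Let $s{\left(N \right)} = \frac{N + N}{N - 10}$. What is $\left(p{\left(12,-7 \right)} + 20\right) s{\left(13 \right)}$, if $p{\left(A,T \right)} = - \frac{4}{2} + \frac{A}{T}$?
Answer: $\frac{988}{7} \approx 141.14$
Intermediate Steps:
$s{\left(N \right)} = \frac{2 N}{-10 + N}$
$p{\left(A,T \right)} = -2 + \frac{A}{T}$ ($p{\left(A,T \right)} = \left(-4\right) \frac{1}{2} + \frac{A}{T} = -2 + \frac{A}{T}$)
$\left(p{\left(12,-7 \right)} + 20\right) s{\left(13 \right)} = \left(\left(-2 + \frac{12}{-7}\right) + 20\right) 2 \cdot 13 \frac{1}{-10 + 13} = \left(\left(-2 + 12 \left(- \frac{1}{7}\right)\right) + 20\right) 2 \cdot 13 \cdot \frac{1}{3} = \left(\left(-2 - \frac{12}{7}\right) + 20\right) 2 \cdot 13 \cdot \frac{1}{3} = \left(- \frac{26}{7} + 20\right) \frac{26}{3} = \frac{114}{7} \cdot \frac{26}{3} = \frac{988}{7}$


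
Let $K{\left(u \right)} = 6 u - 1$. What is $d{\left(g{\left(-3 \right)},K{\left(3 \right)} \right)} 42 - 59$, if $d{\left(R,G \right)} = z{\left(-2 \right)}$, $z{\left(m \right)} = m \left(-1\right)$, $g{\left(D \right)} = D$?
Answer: $25$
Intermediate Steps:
$z{\left(m \right)} = - m$
$K{\left(u \right)} = -1 + 6 u$
$d{\left(R,G \right)} = 2$ ($d{\left(R,G \right)} = \left(-1\right) \left(-2\right) = 2$)
$d{\left(g{\left(-3 \right)},K{\left(3 \right)} \right)} 42 - 59 = 2 \cdot 42 - 59 = 84 - 59 = 25$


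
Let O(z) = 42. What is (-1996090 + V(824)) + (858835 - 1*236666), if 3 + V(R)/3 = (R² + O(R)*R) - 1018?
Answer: 763768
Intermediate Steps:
V(R) = -3063 + 3*R² + 126*R (V(R) = -9 + 3*((R² + 42*R) - 1018) = -9 + 3*(-1018 + R² + 42*R) = -9 + (-3054 + 3*R² + 126*R) = -3063 + 3*R² + 126*R)
(-1996090 + V(824)) + (858835 - 1*236666) = (-1996090 + (-3063 + 3*824² + 126*824)) + (858835 - 1*236666) = (-1996090 + (-3063 + 3*678976 + 103824)) + (858835 - 236666) = (-1996090 + (-3063 + 2036928 + 103824)) + 622169 = (-1996090 + 2137689) + 622169 = 141599 + 622169 = 763768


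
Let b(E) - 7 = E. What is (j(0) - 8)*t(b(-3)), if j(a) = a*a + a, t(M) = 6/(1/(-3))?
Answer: 144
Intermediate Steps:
b(E) = 7 + E
t(M) = -18 (t(M) = 6/(-⅓) = 6*(-3) = -18)
j(a) = a + a² (j(a) = a² + a = a + a²)
(j(0) - 8)*t(b(-3)) = (0*(1 + 0) - 8)*(-18) = (0*1 - 8)*(-18) = (0 - 8)*(-18) = -8*(-18) = 144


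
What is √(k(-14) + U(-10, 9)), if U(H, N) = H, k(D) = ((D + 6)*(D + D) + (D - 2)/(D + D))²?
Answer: √2470694/7 ≈ 224.55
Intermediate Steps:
k(D) = ((-2 + D)/(2*D) + 2*D*(6 + D))² (k(D) = ((6 + D)*(2*D) + (-2 + D)/((2*D)))² = (2*D*(6 + D) + (-2 + D)*(1/(2*D)))² = (2*D*(6 + D) + (-2 + D)/(2*D))² = ((-2 + D)/(2*D) + 2*D*(6 + D))²)
√(k(-14) + U(-10, 9)) = √((¼)*(-2 - 14 + 4*(-14)³ + 24*(-14)²)²/(-14)² - 10) = √((¼)*(1/196)*(-2 - 14 + 4*(-2744) + 24*196)² - 10) = √((¼)*(1/196)*(-2 - 14 - 10976 + 4704)² - 10) = √((¼)*(1/196)*(-6288)² - 10) = √((¼)*(1/196)*39538944 - 10) = √(2471184/49 - 10) = √(2470694/49) = √2470694/7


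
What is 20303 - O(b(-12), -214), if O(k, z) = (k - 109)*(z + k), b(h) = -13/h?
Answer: -385093/144 ≈ -2674.3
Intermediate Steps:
O(k, z) = (-109 + k)*(k + z)
20303 - O(b(-12), -214) = 20303 - ((-13/(-12))² - (-1417)/(-12) - 109*(-214) - 13/(-12)*(-214)) = 20303 - ((-13*(-1/12))² - (-1417)*(-1)/12 + 23326 - 13*(-1/12)*(-214)) = 20303 - ((13/12)² - 109*13/12 + 23326 + (13/12)*(-214)) = 20303 - (169/144 - 1417/12 + 23326 - 1391/6) = 20303 - 1*3308725/144 = 20303 - 3308725/144 = -385093/144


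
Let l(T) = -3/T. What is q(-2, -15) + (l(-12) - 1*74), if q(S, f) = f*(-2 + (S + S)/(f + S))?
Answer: -3215/68 ≈ -47.279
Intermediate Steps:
q(S, f) = f*(-2 + 2*S/(S + f)) (q(S, f) = f*(-2 + (2*S)/(S + f)) = f*(-2 + 2*S/(S + f)))
q(-2, -15) + (l(-12) - 1*74) = -2*(-15)**2/(-2 - 15) + (-3/(-12) - 1*74) = -2*225/(-17) + (-3*(-1/12) - 74) = -2*225*(-1/17) + (1/4 - 74) = 450/17 - 295/4 = -3215/68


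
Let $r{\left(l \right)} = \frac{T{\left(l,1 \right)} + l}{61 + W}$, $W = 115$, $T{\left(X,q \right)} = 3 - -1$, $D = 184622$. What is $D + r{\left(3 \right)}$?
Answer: $\frac{32493479}{176} \approx 1.8462 \cdot 10^{5}$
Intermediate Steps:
$T{\left(X,q \right)} = 4$ ($T{\left(X,q \right)} = 3 + 1 = 4$)
$r{\left(l \right)} = \frac{1}{44} + \frac{l}{176}$ ($r{\left(l \right)} = \frac{4 + l}{61 + 115} = \frac{4 + l}{176} = \left(4 + l\right) \frac{1}{176} = \frac{1}{44} + \frac{l}{176}$)
$D + r{\left(3 \right)} = 184622 + \left(\frac{1}{44} + \frac{1}{176} \cdot 3\right) = 184622 + \left(\frac{1}{44} + \frac{3}{176}\right) = 184622 + \frac{7}{176} = \frac{32493479}{176}$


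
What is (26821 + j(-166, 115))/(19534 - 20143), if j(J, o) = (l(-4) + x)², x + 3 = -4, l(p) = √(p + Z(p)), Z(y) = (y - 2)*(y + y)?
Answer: -26914/609 + 4*√11/87 ≈ -44.041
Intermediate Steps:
Z(y) = 2*y*(-2 + y) (Z(y) = (-2 + y)*(2*y) = 2*y*(-2 + y))
l(p) = √(p + 2*p*(-2 + p))
x = -7 (x = -3 - 4 = -7)
j(J, o) = (-7 + 2*√11)² (j(J, o) = (√(-4*(-3 + 2*(-4))) - 7)² = (√(-4*(-3 - 8)) - 7)² = (√(-4*(-11)) - 7)² = (√44 - 7)² = (2*√11 - 7)² = (-7 + 2*√11)²)
(26821 + j(-166, 115))/(19534 - 20143) = (26821 + (93 - 28*√11))/(19534 - 20143) = (26914 - 28*√11)/(-609) = (26914 - 28*√11)*(-1/609) = -26914/609 + 4*√11/87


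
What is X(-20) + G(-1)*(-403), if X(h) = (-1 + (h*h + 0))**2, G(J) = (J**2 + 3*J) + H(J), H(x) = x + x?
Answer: 160813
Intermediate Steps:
H(x) = 2*x
G(J) = J**2 + 5*J (G(J) = (J**2 + 3*J) + 2*J = J**2 + 5*J)
X(h) = (-1 + h**2)**2 (X(h) = (-1 + (h**2 + 0))**2 = (-1 + h**2)**2)
X(-20) + G(-1)*(-403) = (-1 + (-20)**2)**2 - (5 - 1)*(-403) = (-1 + 400)**2 - 1*4*(-403) = 399**2 - 4*(-403) = 159201 + 1612 = 160813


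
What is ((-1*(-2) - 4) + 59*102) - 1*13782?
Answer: -7766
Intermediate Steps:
((-1*(-2) - 4) + 59*102) - 1*13782 = ((2 - 4) + 6018) - 13782 = (-2 + 6018) - 13782 = 6016 - 13782 = -7766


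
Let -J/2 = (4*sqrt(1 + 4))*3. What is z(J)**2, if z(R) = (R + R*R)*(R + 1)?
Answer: 23937641280 - 796538880*sqrt(5) ≈ 2.2157e+10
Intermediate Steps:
J = -24*sqrt(5) (J = -2*4*sqrt(1 + 4)*3 = -2*4*sqrt(5)*3 = -24*sqrt(5) ≈ -53.666)
z(R) = (1 + R)*(R + R**2) (z(R) = (R + R**2)*(1 + R) = (1 + R)*(R + R**2))
z(J)**2 = ((-24*sqrt(5))*(1 + (-24*sqrt(5))**2 + 2*(-24*sqrt(5))))**2 = ((-24*sqrt(5))*(1 + 2880 - 48*sqrt(5)))**2 = ((-24*sqrt(5))*(2881 - 48*sqrt(5)))**2 = (-24*sqrt(5)*(2881 - 48*sqrt(5)))**2 = 2880*(2881 - 48*sqrt(5))**2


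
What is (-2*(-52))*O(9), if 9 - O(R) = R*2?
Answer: -936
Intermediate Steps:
O(R) = 9 - 2*R (O(R) = 9 - R*2 = 9 - 2*R)
(-2*(-52))*O(9) = (-2*(-52))*(9 - 2*9) = 104*(9 - 18) = 104*(-9) = -936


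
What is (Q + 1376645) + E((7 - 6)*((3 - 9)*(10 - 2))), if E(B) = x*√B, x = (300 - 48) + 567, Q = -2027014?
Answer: -650369 + 3276*I*√3 ≈ -6.5037e+5 + 5674.2*I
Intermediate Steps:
x = 819 (x = 252 + 567 = 819)
E(B) = 819*√B
(Q + 1376645) + E((7 - 6)*((3 - 9)*(10 - 2))) = (-2027014 + 1376645) + 819*√((7 - 6)*((3 - 9)*(10 - 2))) = -650369 + 819*√(1*(-6*8)) = -650369 + 819*√(1*(-48)) = -650369 + 819*√(-48) = -650369 + 819*(4*I*√3) = -650369 + 3276*I*√3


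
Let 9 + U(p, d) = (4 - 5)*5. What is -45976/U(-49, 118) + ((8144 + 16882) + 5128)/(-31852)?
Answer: 52285907/15926 ≈ 3283.1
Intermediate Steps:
U(p, d) = -14 (U(p, d) = -9 + (4 - 5)*5 = -9 - 1*5 = -9 - 5 = -14)
-45976/U(-49, 118) + ((8144 + 16882) + 5128)/(-31852) = -45976/(-14) + ((8144 + 16882) + 5128)/(-31852) = -45976*(-1/14) + (25026 + 5128)*(-1/31852) = 3284 + 30154*(-1/31852) = 3284 - 15077/15926 = 52285907/15926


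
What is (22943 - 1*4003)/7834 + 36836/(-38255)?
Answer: 217988238/149844835 ≈ 1.4548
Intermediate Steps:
(22943 - 1*4003)/7834 + 36836/(-38255) = (22943 - 4003)*(1/7834) + 36836*(-1/38255) = 18940*(1/7834) - 36836/38255 = 9470/3917 - 36836/38255 = 217988238/149844835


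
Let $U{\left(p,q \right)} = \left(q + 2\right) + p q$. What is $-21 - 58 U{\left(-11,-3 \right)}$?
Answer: $-1877$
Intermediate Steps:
$U{\left(p,q \right)} = 2 + q + p q$ ($U{\left(p,q \right)} = \left(2 + q\right) + p q = 2 + q + p q$)
$-21 - 58 U{\left(-11,-3 \right)} = -21 - 58 \left(2 - 3 - -33\right) = -21 - 58 \left(2 - 3 + 33\right) = -21 - 1856 = -1877$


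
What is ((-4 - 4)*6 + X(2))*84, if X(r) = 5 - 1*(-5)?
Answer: -3192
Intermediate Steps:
X(r) = 10 (X(r) = 5 + 5 = 10)
((-4 - 4)*6 + X(2))*84 = ((-4 - 4)*6 + 10)*84 = (-8*6 + 10)*84 = (-48 + 10)*84 = -38*84 = -3192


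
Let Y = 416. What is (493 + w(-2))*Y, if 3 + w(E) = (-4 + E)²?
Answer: 218816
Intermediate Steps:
w(E) = -3 + (-4 + E)²
(493 + w(-2))*Y = (493 + (-3 + (-4 - 2)²))*416 = (493 + (-3 + (-6)²))*416 = (493 + (-3 + 36))*416 = (493 + 33)*416 = 526*416 = 218816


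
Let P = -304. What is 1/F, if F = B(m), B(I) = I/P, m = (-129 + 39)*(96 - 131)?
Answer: -152/1575 ≈ -0.096508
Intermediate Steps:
m = 3150 (m = -90*(-35) = 3150)
B(I) = -I/304 (B(I) = I/(-304) = I*(-1/304) = -I/304)
F = -1575/152 (F = -1/304*3150 = -1575/152 ≈ -10.362)
1/F = 1/(-1575/152) = -152/1575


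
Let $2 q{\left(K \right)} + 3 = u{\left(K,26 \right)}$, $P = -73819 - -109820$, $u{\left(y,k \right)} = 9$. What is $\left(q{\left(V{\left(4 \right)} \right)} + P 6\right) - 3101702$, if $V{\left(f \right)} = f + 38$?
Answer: $-2885693$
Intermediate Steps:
$V{\left(f \right)} = 38 + f$
$P = 36001$ ($P = -73819 + 109820 = 36001$)
$q{\left(K \right)} = 3$ ($q{\left(K \right)} = - \frac{3}{2} + \frac{1}{2} \cdot 9 = - \frac{3}{2} + \frac{9}{2} = 3$)
$\left(q{\left(V{\left(4 \right)} \right)} + P 6\right) - 3101702 = \left(3 + 36001 \cdot 6\right) - 3101702 = \left(3 + 216006\right) - 3101702 = 216009 - 3101702 = -2885693$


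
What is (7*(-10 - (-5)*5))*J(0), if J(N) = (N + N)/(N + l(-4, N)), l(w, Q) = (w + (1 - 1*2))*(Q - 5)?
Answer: 0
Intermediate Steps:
l(w, Q) = (-1 + w)*(-5 + Q) (l(w, Q) = (w + (1 - 2))*(-5 + Q) = (w - 1)*(-5 + Q) = (-1 + w)*(-5 + Q))
J(N) = 2*N/(25 - 4*N) (J(N) = (N + N)/(N + (5 - N - 5*(-4) + N*(-4))) = (2*N)/(N + (5 - N + 20 - 4*N)) = (2*N)/(N + (25 - 5*N)) = (2*N)/(25 - 4*N) = 2*N/(25 - 4*N))
(7*(-10 - (-5)*5))*J(0) = (7*(-10 - (-5)*5))*(2*0/(25 - 4*0)) = (7*(-10 - 1*(-25)))*(2*0/(25 + 0)) = (7*(-10 + 25))*(2*0/25) = (7*15)*(2*0*(1/25)) = 105*0 = 0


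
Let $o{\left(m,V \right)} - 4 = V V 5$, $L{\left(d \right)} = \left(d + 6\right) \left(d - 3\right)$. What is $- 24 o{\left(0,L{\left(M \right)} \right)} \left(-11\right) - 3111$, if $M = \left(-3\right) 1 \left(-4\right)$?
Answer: $34640025$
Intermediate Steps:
$M = 12$ ($M = \left(-3\right) \left(-4\right) = 12$)
$L{\left(d \right)} = \left(-3 + d\right) \left(6 + d\right)$ ($L{\left(d \right)} = \left(6 + d\right) \left(-3 + d\right) = \left(-3 + d\right) \left(6 + d\right)$)
$o{\left(m,V \right)} = 4 + 5 V^{2}$ ($o{\left(m,V \right)} = 4 + V V 5 = 4 + V^{2} \cdot 5 = 4 + 5 V^{2}$)
$- 24 o{\left(0,L{\left(M \right)} \right)} \left(-11\right) - 3111 = - 24 \left(4 + 5 \left(-18 + 12^{2} + 3 \cdot 12\right)^{2}\right) \left(-11\right) - 3111 = - 24 \left(4 + 5 \left(-18 + 144 + 36\right)^{2}\right) \left(-11\right) - 3111 = - 24 \left(4 + 5 \cdot 162^{2}\right) \left(-11\right) - 3111 = - 24 \left(4 + 5 \cdot 26244\right) \left(-11\right) - 3111 = - 24 \left(4 + 131220\right) \left(-11\right) - 3111 = \left(-24\right) 131224 \left(-11\right) - 3111 = \left(-3149376\right) \left(-11\right) - 3111 = 34643136 - 3111 = 34640025$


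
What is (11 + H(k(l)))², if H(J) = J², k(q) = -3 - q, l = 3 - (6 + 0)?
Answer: 121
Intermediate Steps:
l = -3 (l = 3 - 1*6 = 3 - 6 = -3)
(11 + H(k(l)))² = (11 + (-3 - 1*(-3))²)² = (11 + (-3 + 3)²)² = (11 + 0²)² = (11 + 0)² = 11² = 121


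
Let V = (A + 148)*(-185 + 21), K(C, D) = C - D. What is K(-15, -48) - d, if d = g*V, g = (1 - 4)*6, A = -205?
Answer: 168297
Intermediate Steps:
V = 9348 (V = (-205 + 148)*(-185 + 21) = -57*(-164) = 9348)
g = -18 (g = -3*6 = -18)
d = -168264 (d = -18*9348 = -168264)
K(-15, -48) - d = (-15 - 1*(-48)) - 1*(-168264) = (-15 + 48) + 168264 = 33 + 168264 = 168297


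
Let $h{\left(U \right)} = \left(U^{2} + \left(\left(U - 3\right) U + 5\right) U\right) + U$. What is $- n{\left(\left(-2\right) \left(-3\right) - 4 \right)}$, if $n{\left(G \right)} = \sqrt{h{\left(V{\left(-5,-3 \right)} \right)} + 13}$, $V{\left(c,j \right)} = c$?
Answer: $- 8 i \sqrt{3} \approx - 13.856 i$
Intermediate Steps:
$h{\left(U \right)} = U + U^{2} + U \left(5 + U \left(-3 + U\right)\right)$ ($h{\left(U \right)} = \left(U^{2} + \left(\left(-3 + U\right) U + 5\right) U\right) + U = \left(U^{2} + \left(U \left(-3 + U\right) + 5\right) U\right) + U = \left(U^{2} + \left(5 + U \left(-3 + U\right)\right) U\right) + U = \left(U^{2} + U \left(5 + U \left(-3 + U\right)\right)\right) + U = U + U^{2} + U \left(5 + U \left(-3 + U\right)\right)$)
$n{\left(G \right)} = 8 i \sqrt{3}$ ($n{\left(G \right)} = \sqrt{- 5 \left(6 + \left(-5\right)^{2} - -10\right) + 13} = \sqrt{- 5 \left(6 + 25 + 10\right) + 13} = \sqrt{\left(-5\right) 41 + 13} = \sqrt{-205 + 13} = \sqrt{-192} = 8 i \sqrt{3}$)
$- n{\left(\left(-2\right) \left(-3\right) - 4 \right)} = - 8 i \sqrt{3}$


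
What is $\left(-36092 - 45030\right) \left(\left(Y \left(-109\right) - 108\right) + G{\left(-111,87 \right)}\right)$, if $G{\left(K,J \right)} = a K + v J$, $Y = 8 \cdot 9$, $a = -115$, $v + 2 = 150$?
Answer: $-1434642570$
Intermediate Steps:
$v = 148$ ($v = -2 + 150 = 148$)
$Y = 72$
$G{\left(K,J \right)} = - 115 K + 148 J$
$\left(-36092 - 45030\right) \left(\left(Y \left(-109\right) - 108\right) + G{\left(-111,87 \right)}\right) = \left(-36092 - 45030\right) \left(\left(72 \left(-109\right) - 108\right) + \left(\left(-115\right) \left(-111\right) + 148 \cdot 87\right)\right) = - 81122 \left(\left(-7848 - 108\right) + \left(12765 + 12876\right)\right) = - 81122 \left(-7956 + 25641\right) = \left(-81122\right) 17685 = -1434642570$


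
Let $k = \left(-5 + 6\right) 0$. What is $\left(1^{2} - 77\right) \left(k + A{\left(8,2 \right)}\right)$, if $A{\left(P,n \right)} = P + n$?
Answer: $-760$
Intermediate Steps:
$k = 0$ ($k = 1 \cdot 0 = 0$)
$\left(1^{2} - 77\right) \left(k + A{\left(8,2 \right)}\right) = \left(1^{2} - 77\right) \left(0 + \left(8 + 2\right)\right) = \left(1 - 77\right) \left(0 + 10\right) = \left(-76\right) 10 = -760$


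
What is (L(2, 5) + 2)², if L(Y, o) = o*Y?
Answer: 144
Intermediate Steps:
L(Y, o) = Y*o
(L(2, 5) + 2)² = (2*5 + 2)² = (10 + 2)² = 12² = 144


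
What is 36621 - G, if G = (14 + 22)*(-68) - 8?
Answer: 39077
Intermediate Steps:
G = -2456 (G = 36*(-68) - 8 = -2448 - 8 = -2456)
36621 - G = 36621 - 1*(-2456) = 36621 + 2456 = 39077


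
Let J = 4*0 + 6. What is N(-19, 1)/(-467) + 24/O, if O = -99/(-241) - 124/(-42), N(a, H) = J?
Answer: 56621562/7948807 ≈ 7.1233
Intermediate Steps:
J = 6 (J = 0 + 6 = 6)
N(a, H) = 6
O = 17021/5061 (O = -99*(-1/241) - 124*(-1/42) = 99/241 + 62/21 = 17021/5061 ≈ 3.3632)
N(-19, 1)/(-467) + 24/O = 6/(-467) + 24/(17021/5061) = 6*(-1/467) + 24*(5061/17021) = -6/467 + 121464/17021 = 56621562/7948807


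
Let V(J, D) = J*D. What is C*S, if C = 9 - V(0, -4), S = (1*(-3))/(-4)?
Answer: 27/4 ≈ 6.7500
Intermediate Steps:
S = ¾ (S = -3*(-¼) = ¾ ≈ 0.75000)
V(J, D) = D*J
C = 9 (C = 9 - (-4)*0 = 9 - 1*0 = 9 + 0 = 9)
C*S = 9*(¾) = 27/4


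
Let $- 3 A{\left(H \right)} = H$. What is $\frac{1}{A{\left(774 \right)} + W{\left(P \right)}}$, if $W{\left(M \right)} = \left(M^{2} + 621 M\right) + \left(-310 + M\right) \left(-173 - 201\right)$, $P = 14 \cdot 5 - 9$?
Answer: $\frac{1}{134470} \approx 7.4366 \cdot 10^{-6}$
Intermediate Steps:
$A{\left(H \right)} = - \frac{H}{3}$
$P = 61$ ($P = 70 - 9 = 61$)
$W{\left(M \right)} = 115940 + M^{2} + 247 M$ ($W{\left(M \right)} = \left(M^{2} + 621 M\right) + \left(-310 + M\right) \left(-374\right) = \left(M^{2} + 621 M\right) - \left(-115940 + 374 M\right) = 115940 + M^{2} + 247 M$)
$\frac{1}{A{\left(774 \right)} + W{\left(P \right)}} = \frac{1}{\left(- \frac{1}{3}\right) 774 + \left(115940 + 61^{2} + 247 \cdot 61\right)} = \frac{1}{-258 + \left(115940 + 3721 + 15067\right)} = \frac{1}{-258 + 134728} = \frac{1}{134470}$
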